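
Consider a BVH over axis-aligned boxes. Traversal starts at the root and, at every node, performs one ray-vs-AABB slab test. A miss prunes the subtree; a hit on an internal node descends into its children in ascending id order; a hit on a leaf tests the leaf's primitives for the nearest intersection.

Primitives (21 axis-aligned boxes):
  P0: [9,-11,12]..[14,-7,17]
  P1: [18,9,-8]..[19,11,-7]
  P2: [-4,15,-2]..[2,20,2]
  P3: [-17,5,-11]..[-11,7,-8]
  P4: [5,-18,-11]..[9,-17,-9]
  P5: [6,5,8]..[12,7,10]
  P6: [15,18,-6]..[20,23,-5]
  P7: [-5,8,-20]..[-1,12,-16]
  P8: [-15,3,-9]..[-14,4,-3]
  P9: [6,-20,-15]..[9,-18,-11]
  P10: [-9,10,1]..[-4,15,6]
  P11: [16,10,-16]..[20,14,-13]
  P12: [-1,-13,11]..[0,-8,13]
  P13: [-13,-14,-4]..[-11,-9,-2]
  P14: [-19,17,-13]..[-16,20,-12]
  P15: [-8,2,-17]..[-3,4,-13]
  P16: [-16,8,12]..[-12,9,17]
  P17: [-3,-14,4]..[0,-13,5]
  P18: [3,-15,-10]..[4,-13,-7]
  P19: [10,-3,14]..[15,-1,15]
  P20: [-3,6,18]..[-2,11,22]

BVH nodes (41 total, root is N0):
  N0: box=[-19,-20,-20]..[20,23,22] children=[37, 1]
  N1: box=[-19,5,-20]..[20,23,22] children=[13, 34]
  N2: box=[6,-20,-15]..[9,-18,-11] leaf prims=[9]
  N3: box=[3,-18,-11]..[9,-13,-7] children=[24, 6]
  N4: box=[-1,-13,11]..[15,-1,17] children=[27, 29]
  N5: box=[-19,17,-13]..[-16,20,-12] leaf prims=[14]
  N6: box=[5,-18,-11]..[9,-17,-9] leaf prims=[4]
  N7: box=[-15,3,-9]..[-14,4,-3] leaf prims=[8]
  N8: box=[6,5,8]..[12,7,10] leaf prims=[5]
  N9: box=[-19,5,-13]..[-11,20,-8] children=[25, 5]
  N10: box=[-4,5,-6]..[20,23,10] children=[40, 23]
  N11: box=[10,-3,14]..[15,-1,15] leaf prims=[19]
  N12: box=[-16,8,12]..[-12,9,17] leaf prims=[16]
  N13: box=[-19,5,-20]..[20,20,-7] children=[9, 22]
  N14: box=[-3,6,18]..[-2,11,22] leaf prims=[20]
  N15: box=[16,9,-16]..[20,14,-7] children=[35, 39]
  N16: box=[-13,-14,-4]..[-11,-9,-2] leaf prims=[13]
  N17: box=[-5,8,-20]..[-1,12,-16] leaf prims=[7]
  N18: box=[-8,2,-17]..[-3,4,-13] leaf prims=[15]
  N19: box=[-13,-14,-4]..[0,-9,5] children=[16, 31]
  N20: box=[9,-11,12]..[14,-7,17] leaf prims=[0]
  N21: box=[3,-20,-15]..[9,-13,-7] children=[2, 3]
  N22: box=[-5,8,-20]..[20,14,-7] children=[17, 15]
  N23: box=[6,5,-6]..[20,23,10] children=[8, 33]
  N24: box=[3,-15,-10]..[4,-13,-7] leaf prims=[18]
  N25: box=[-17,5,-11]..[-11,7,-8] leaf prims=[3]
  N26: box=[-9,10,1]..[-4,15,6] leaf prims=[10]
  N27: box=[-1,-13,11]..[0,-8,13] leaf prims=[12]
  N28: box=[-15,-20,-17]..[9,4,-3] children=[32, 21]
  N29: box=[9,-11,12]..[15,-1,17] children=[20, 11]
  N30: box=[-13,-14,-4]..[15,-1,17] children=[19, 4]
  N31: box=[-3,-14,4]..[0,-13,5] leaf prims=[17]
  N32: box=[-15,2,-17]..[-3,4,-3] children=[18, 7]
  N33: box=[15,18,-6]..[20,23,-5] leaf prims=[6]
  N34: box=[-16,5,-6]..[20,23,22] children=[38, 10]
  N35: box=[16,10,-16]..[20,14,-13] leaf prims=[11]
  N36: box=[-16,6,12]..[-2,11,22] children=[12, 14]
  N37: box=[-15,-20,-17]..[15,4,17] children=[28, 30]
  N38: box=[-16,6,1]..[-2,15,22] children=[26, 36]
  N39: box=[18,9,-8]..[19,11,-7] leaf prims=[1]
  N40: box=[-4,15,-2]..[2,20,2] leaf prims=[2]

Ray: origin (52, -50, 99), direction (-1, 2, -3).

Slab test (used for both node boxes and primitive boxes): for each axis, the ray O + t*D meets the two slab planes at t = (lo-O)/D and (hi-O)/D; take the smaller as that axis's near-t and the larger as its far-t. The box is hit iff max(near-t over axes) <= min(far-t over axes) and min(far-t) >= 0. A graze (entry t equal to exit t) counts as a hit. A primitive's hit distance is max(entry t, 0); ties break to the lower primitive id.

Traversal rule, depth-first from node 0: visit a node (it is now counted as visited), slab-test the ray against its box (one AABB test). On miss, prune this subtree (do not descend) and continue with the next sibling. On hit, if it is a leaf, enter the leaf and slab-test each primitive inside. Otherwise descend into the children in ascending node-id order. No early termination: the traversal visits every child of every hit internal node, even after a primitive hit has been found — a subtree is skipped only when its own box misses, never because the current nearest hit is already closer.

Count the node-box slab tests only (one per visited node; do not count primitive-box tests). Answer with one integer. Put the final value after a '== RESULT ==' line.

Traverse from the root:
N0 x:[32,71] y:[15,73/2] z:[77/3,119/3] -> hit [32,73/2], descend [1, 37]
  N1 x:[32,71] y:[55/2,73/2] z:[77/3,119/3] -> hit [32,73/2], descend [13, 34]
    N13 x:[32,71] y:[55/2,35] z:[106/3,119/3] -> miss, prune
    N34 x:[32,68] y:[55/2,73/2] z:[77/3,35] -> hit [32,35], descend [10, 38]
      N10 x:[32,56] y:[55/2,73/2] z:[89/3,35] -> hit [32,35], descend [23, 40]
        N23 x:[32,46] y:[55/2,73/2] z:[89/3,35] -> hit [32,35], descend [8, 33]
          N8 x:[40,46] y:[55/2,57/2] z:[89/3,91/3] -> miss, prune
          N33 x:[32,37] y:[34,73/2] z:[104/3,35] -> hit [104/3,35] leaf, test {P6@t=104/3}
        N40 x:[50,56] y:[65/2,35] z:[97/3,101/3] -> miss, prune
      N38 x:[54,68] y:[28,65/2] z:[77/3,98/3] -> miss, prune
  N37 x:[37,67] y:[15,27] z:[82/3,116/3] -> miss, prune

Summary -> nodes [0, 1, 13, 34, 10, 23, 8, 33, 40, 38, 37]; box-tests=11; leaf-entries=1; first=P6

== RESULT ==
11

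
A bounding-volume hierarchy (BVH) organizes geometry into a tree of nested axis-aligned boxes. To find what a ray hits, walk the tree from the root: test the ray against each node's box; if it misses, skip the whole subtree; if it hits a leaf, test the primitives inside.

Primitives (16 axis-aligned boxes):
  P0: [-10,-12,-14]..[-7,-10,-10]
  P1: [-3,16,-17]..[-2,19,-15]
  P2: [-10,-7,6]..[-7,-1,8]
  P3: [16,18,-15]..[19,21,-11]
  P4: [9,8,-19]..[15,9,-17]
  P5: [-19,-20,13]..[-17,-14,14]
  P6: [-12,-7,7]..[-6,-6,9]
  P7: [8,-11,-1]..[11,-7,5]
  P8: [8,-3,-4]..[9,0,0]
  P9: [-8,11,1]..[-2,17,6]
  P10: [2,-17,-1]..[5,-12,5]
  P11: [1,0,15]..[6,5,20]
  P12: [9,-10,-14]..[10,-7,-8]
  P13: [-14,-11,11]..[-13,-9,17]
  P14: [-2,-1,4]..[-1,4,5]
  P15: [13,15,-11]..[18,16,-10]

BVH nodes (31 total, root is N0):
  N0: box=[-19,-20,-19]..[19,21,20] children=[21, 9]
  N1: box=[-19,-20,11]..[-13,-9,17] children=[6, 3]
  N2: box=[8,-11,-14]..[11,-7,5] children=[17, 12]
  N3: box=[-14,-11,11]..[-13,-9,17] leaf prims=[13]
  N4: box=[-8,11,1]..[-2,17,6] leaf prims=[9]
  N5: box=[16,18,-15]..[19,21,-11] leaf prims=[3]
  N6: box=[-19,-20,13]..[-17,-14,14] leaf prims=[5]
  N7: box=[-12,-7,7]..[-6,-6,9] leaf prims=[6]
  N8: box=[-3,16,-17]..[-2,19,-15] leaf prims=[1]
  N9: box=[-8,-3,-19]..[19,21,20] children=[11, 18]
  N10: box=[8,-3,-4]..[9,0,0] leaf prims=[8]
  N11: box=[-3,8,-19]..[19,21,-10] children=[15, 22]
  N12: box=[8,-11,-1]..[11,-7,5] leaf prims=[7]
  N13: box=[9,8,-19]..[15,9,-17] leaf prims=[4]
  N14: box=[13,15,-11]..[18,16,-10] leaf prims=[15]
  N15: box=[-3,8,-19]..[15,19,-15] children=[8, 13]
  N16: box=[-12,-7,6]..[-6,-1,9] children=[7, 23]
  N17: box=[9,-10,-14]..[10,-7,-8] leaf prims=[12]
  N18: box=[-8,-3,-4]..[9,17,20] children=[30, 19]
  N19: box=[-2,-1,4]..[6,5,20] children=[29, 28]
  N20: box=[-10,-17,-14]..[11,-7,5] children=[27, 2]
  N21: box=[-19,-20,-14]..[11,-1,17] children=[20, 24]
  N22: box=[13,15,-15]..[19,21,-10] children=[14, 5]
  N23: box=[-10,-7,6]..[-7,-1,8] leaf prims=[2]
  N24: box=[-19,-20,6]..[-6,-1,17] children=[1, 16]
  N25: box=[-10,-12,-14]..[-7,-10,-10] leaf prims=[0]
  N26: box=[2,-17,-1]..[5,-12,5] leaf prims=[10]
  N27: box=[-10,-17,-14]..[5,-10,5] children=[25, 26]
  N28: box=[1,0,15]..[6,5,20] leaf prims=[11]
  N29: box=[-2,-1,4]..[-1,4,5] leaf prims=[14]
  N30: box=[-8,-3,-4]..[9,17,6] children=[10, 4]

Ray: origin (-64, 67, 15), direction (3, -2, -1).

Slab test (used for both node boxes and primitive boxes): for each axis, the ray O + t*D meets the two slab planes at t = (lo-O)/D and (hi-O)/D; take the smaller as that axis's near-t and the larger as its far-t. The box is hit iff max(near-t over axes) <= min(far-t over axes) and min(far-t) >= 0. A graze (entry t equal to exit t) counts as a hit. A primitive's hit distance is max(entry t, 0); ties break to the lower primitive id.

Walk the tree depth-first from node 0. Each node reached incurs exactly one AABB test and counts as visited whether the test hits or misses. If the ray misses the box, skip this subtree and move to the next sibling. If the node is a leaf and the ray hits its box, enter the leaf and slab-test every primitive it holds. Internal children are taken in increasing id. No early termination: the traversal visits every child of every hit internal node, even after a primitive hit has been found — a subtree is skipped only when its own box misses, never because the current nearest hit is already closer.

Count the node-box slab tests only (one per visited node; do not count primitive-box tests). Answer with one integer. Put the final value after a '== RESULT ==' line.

Traverse from the root:
N0 x:[15,83/3] y:[23,87/2] z:[-5,34] -> hit [23,83/3], descend [9, 21]
  N9 x:[56/3,83/3] y:[23,35] z:[-5,34] -> hit [23,83/3], descend [11, 18]
    N11 x:[61/3,83/3] y:[23,59/2] z:[25,34] -> hit [25,83/3], descend [15, 22]
      N15 x:[61/3,79/3] y:[24,59/2] z:[30,34] -> miss, prune
      N22 x:[77/3,83/3] y:[23,26] z:[25,30] -> hit [77/3,26], descend [5, 14]
        N5 x:[80/3,83/3] y:[23,49/2] z:[26,30] -> miss, prune
        N14 x:[77/3,82/3] y:[51/2,26] z:[25,26] -> hit [77/3,26] leaf, test {P15@t=77/3}
    N18 x:[56/3,73/3] y:[25,35] z:[-5,19] -> miss, prune
  N21 x:[15,25] y:[34,87/2] z:[-2,29] -> miss, prune

Visited [0, 9, 11, 15, 22, 5, 14, 18, 21]. Tests: 9 box, 1 leaf. Nearest: P15.

== RESULT ==
9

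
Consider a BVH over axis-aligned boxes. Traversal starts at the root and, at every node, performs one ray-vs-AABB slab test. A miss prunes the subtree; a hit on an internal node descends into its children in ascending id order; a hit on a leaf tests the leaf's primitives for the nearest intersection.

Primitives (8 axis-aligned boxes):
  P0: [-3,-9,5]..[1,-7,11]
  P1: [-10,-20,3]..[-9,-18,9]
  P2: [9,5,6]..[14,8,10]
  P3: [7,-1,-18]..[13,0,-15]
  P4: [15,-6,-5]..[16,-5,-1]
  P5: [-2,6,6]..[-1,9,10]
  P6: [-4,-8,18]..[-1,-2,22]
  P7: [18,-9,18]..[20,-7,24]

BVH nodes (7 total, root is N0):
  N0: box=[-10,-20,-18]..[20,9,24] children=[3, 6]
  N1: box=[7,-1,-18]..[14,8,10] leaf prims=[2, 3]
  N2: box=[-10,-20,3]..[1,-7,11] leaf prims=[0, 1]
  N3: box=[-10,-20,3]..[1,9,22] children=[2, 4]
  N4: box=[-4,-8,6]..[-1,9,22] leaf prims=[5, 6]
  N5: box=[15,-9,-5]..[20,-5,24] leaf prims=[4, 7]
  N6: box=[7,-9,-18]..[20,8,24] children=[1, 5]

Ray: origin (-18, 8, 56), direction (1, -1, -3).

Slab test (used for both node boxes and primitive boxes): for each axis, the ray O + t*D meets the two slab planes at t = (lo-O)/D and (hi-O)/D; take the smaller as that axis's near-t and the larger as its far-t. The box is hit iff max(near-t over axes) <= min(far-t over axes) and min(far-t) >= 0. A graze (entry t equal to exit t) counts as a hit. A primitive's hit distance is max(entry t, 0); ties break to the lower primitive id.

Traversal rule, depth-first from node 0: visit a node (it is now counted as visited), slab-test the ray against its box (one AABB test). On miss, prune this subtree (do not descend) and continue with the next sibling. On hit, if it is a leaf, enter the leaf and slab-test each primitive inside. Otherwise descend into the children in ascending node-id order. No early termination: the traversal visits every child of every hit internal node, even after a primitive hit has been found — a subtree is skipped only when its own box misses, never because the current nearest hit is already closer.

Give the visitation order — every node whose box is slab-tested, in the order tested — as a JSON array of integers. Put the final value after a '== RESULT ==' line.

Trace the traversal:
N0 x:[8,38] y:[-1,28] z:[32/3,74/3] -> hit [32/3,74/3], descend [3, 6]
  N3 x:[8,19] y:[-1,28] z:[34/3,53/3] -> hit [34/3,53/3], descend [2, 4]
    N2 x:[8,19] y:[15,28] z:[15,53/3] -> hit [15,53/3] leaf, test {P0@t=15, P1(miss)}
    N4 x:[14,17] y:[-1,16] z:[34/3,50/3] -> hit [14,16] leaf, test {P5(miss), P6(miss)}
  N6 x:[25,38] y:[0,17] z:[32/3,74/3] -> miss, prune

Summary -> nodes [0, 3, 2, 4, 6]; box-tests=5; leaf-entries=2; first=P0

== RESULT ==
[0, 3, 2, 4, 6]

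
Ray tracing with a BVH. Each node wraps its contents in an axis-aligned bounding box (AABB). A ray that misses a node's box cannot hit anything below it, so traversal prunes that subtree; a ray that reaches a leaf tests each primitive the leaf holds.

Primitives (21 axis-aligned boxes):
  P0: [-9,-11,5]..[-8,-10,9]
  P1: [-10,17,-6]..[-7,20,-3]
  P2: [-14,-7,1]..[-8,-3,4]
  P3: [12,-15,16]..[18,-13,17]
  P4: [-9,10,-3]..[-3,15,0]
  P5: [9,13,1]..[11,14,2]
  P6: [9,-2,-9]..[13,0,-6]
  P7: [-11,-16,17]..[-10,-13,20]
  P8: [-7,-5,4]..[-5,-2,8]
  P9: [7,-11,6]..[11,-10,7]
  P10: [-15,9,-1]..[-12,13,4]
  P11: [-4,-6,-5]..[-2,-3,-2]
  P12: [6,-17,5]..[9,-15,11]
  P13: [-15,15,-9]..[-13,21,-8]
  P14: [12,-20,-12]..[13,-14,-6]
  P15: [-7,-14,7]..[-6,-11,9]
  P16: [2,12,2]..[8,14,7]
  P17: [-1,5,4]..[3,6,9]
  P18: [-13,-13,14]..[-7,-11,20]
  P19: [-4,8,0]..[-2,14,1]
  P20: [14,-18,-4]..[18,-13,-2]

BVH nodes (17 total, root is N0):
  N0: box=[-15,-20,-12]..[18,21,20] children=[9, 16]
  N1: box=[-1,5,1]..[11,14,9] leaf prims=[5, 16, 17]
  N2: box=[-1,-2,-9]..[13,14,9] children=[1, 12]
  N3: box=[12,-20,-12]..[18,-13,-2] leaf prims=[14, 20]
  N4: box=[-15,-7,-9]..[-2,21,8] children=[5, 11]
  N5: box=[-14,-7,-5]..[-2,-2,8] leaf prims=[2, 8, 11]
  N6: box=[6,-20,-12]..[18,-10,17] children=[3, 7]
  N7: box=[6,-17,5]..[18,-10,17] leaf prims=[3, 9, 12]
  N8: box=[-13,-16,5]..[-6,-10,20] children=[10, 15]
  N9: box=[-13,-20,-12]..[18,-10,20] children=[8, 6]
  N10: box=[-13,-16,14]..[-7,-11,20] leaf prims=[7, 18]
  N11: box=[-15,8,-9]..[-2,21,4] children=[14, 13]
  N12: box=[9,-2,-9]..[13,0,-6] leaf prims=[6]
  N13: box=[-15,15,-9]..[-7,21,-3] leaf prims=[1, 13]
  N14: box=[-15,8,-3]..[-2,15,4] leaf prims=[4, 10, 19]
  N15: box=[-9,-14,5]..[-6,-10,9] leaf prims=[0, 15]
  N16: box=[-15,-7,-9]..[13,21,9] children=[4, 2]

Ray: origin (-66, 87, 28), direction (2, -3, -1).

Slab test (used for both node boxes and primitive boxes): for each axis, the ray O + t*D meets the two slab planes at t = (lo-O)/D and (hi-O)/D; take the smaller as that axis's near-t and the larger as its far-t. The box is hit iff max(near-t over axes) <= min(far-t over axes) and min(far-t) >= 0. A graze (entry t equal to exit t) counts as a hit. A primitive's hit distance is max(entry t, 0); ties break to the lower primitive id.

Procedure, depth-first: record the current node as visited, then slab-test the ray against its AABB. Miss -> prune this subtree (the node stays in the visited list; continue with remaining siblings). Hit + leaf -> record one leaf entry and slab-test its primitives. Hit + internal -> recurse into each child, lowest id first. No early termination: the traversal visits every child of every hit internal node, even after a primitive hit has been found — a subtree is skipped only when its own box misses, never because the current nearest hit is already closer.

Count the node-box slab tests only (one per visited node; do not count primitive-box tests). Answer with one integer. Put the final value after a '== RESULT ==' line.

Walk:
N0 x:[51/2,42] y:[22,107/3] z:[8,40] -> hit [51/2,107/3], descend [9, 16]
  N9 x:[53/2,42] y:[97/3,107/3] z:[8,40] -> hit [97/3,107/3], descend [6, 8]
    N6 x:[36,42] y:[97/3,107/3] z:[11,40] -> miss, prune
    N8 x:[53/2,30] y:[97/3,103/3] z:[8,23] -> miss, prune
  N16 x:[51/2,79/2] y:[22,94/3] z:[19,37] -> hit [51/2,94/3], descend [2, 4]
    N2 x:[65/2,79/2] y:[73/3,89/3] z:[19,37] -> miss, prune
    N4 x:[51/2,32] y:[22,94/3] z:[20,37] -> hit [51/2,94/3], descend [5, 11]
      N5 x:[26,32] y:[89/3,94/3] z:[20,33] -> hit [89/3,94/3] leaf, test {P2(miss), P8(miss), P11@t=31}
      N11 x:[51/2,32] y:[22,79/3] z:[24,37] -> hit [51/2,79/3], descend [13, 14]
        N13 x:[51/2,59/2] y:[22,24] z:[31,37] -> miss, prune
        N14 x:[51/2,32] y:[24,79/3] z:[24,31] -> hit [51/2,79/3] leaf, test {P4(miss), P10@t=51/2, P19(miss)}

Visited [0, 9, 6, 8, 16, 2, 4, 5, 11, 13, 14]. Tests: 11 box, 2 leaf. Nearest: P10.

== RESULT ==
11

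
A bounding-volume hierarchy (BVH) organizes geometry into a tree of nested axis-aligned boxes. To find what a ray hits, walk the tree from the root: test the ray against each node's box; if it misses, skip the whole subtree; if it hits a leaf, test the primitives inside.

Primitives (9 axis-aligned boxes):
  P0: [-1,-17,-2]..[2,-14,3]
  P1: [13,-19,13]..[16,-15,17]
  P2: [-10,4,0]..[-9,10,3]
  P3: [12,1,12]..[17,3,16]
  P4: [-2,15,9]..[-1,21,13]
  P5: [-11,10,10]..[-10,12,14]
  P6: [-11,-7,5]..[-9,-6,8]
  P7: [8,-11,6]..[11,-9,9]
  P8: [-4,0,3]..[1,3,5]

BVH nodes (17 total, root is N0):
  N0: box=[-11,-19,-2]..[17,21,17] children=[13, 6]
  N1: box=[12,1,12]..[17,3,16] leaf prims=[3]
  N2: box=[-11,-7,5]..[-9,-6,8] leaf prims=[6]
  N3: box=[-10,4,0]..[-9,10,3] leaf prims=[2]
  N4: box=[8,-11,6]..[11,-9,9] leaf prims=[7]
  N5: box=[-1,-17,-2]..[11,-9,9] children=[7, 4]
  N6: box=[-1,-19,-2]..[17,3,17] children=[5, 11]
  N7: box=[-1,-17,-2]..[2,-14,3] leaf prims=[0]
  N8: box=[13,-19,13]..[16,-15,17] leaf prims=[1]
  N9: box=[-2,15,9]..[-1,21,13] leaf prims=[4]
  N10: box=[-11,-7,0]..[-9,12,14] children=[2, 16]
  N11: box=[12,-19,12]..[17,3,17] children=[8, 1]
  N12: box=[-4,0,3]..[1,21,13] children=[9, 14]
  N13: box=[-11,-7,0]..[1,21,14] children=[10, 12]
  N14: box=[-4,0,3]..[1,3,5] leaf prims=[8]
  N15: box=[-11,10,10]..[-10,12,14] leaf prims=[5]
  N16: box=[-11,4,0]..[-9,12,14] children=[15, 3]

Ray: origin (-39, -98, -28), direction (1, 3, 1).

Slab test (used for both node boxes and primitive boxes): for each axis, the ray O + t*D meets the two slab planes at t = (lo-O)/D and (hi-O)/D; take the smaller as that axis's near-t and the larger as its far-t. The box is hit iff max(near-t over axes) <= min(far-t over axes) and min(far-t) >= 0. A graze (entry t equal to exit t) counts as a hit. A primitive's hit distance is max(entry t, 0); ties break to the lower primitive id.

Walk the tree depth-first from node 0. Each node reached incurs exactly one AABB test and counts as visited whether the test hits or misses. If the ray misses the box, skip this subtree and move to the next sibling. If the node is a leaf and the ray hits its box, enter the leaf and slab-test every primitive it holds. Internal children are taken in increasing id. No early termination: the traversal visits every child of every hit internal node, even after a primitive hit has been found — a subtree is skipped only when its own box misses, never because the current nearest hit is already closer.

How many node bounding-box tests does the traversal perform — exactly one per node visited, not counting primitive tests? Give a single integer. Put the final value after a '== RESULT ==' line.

Trace the traversal:
N0 x:[28,56] y:[79/3,119/3] z:[26,45] -> hit [28,119/3], descend [6, 13]
  N6 x:[38,56] y:[79/3,101/3] z:[26,45] -> miss, prune
  N13 x:[28,40] y:[91/3,119/3] z:[28,42] -> hit [91/3,119/3], descend [10, 12]
    N10 x:[28,30] y:[91/3,110/3] z:[28,42] -> miss, prune
    N12 x:[35,40] y:[98/3,119/3] z:[31,41] -> hit [35,119/3], descend [9, 14]
      N9 x:[37,38] y:[113/3,119/3] z:[37,41] -> hit [113/3,38] leaf, test {P4@t=113/3}
      N14 x:[35,40] y:[98/3,101/3] z:[31,33] -> miss, prune

Summary -> nodes [0, 6, 13, 10, 12, 9, 14]; box-tests=7; leaf-entries=1; first=P4

== RESULT ==
7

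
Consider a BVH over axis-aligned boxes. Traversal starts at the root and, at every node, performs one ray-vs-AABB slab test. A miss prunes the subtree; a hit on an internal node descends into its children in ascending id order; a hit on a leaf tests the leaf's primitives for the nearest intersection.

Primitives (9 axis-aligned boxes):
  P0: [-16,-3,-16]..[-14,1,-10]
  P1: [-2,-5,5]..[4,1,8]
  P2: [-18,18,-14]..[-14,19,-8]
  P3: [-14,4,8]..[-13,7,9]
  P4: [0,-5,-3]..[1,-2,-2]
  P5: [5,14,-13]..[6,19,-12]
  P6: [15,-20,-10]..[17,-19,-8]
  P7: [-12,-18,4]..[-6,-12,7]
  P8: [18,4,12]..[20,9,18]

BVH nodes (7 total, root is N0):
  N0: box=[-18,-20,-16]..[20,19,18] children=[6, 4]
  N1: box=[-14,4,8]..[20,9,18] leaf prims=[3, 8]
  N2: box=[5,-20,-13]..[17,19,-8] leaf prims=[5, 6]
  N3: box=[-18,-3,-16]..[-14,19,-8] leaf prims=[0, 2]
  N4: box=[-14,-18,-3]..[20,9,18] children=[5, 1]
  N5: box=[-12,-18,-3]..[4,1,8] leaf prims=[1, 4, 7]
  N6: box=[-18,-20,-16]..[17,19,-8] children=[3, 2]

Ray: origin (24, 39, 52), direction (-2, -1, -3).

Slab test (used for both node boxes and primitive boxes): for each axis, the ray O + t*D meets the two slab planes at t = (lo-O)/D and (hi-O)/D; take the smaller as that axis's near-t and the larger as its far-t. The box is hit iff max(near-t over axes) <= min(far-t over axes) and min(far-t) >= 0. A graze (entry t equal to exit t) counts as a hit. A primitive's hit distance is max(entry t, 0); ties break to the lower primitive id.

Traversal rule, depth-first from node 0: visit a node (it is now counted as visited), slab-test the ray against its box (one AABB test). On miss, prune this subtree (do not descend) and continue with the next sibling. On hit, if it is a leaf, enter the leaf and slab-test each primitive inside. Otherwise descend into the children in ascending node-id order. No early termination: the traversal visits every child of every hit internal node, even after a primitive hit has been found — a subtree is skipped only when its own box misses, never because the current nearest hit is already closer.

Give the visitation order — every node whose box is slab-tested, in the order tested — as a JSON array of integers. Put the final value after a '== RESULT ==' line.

Walk:
N0 x:[2,21] y:[20,59] z:[34/3,68/3] -> hit [20,21], descend [4, 6]
  N4 x:[2,19] y:[30,57] z:[34/3,55/3] -> miss, prune
  N6 x:[7/2,21] y:[20,59] z:[20,68/3] -> hit [20,21], descend [2, 3]
    N2 x:[7/2,19/2] y:[20,59] z:[20,65/3] -> miss, prune
    N3 x:[19,21] y:[20,42] z:[20,68/3] -> hit [20,21] leaf, test {P0(miss), P2@t=20}

5 AABB tests over nodes [0, 4, 6, 2, 3]; 1 leaf entered; closest P2.

== RESULT ==
[0, 4, 6, 2, 3]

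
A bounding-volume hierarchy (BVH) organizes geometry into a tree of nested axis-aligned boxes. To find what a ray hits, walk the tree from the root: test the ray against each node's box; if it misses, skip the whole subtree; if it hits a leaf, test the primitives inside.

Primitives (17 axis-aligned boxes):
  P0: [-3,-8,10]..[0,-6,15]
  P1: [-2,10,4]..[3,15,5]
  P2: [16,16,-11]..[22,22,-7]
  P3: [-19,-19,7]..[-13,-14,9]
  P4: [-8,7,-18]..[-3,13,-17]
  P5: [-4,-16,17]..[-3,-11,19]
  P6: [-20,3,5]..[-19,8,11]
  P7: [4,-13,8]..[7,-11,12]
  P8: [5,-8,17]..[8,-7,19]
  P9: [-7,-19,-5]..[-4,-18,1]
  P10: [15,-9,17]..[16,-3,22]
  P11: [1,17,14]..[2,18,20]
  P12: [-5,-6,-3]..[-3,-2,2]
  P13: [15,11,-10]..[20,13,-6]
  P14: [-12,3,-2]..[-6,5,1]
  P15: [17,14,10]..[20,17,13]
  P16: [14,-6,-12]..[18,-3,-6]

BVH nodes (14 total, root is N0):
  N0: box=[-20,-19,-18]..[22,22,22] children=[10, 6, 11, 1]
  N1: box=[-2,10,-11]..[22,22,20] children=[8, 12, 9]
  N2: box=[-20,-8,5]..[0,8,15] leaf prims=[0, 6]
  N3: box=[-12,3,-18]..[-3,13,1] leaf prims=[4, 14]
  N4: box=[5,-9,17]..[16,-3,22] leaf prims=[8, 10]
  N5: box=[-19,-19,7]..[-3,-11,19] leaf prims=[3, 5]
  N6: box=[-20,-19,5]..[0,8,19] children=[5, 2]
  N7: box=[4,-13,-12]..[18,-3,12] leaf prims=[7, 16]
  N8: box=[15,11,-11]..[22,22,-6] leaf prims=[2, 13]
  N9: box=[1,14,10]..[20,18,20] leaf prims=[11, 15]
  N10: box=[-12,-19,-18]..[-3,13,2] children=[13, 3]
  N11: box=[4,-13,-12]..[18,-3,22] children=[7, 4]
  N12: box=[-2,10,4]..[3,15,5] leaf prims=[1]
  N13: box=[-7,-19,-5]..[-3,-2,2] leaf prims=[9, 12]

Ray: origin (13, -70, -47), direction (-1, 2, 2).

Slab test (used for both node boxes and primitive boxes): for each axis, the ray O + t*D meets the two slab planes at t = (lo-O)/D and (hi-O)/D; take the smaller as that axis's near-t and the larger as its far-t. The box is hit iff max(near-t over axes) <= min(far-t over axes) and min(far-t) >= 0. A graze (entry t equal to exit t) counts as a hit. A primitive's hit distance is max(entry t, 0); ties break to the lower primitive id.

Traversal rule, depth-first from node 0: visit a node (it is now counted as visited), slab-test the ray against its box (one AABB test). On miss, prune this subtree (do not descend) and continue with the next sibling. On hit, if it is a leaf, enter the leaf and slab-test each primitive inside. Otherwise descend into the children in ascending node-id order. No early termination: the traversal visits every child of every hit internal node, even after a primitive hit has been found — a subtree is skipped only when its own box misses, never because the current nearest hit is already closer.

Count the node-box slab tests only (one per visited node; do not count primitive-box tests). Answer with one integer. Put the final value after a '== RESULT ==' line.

Walk:
N0 x:[-9,33] y:[51/2,46] z:[29/2,69/2] -> hit [51/2,33], descend [1, 6, 10, 11]
  N1 x:[-9,15] y:[40,46] z:[18,67/2] -> miss, prune
  N6 x:[13,33] y:[51/2,39] z:[26,33] -> hit [26,33], descend [2, 5]
    N2 x:[13,33] y:[31,39] z:[26,31] -> hit [31,31] leaf, test {P0(miss), P6(miss)}
    N5 x:[16,32] y:[51/2,59/2] z:[27,33] -> hit [27,59/2] leaf, test {P3@t=27, P5(miss)}
  N10 x:[16,25] y:[51/2,83/2] z:[29/2,49/2] -> miss, prune
  N11 x:[-5,9] y:[57/2,67/2] z:[35/2,69/2] -> miss, prune

Summary -> nodes [0, 1, 6, 2, 5, 10, 11]; box-tests=7; leaf-entries=2; first=P3

== RESULT ==
7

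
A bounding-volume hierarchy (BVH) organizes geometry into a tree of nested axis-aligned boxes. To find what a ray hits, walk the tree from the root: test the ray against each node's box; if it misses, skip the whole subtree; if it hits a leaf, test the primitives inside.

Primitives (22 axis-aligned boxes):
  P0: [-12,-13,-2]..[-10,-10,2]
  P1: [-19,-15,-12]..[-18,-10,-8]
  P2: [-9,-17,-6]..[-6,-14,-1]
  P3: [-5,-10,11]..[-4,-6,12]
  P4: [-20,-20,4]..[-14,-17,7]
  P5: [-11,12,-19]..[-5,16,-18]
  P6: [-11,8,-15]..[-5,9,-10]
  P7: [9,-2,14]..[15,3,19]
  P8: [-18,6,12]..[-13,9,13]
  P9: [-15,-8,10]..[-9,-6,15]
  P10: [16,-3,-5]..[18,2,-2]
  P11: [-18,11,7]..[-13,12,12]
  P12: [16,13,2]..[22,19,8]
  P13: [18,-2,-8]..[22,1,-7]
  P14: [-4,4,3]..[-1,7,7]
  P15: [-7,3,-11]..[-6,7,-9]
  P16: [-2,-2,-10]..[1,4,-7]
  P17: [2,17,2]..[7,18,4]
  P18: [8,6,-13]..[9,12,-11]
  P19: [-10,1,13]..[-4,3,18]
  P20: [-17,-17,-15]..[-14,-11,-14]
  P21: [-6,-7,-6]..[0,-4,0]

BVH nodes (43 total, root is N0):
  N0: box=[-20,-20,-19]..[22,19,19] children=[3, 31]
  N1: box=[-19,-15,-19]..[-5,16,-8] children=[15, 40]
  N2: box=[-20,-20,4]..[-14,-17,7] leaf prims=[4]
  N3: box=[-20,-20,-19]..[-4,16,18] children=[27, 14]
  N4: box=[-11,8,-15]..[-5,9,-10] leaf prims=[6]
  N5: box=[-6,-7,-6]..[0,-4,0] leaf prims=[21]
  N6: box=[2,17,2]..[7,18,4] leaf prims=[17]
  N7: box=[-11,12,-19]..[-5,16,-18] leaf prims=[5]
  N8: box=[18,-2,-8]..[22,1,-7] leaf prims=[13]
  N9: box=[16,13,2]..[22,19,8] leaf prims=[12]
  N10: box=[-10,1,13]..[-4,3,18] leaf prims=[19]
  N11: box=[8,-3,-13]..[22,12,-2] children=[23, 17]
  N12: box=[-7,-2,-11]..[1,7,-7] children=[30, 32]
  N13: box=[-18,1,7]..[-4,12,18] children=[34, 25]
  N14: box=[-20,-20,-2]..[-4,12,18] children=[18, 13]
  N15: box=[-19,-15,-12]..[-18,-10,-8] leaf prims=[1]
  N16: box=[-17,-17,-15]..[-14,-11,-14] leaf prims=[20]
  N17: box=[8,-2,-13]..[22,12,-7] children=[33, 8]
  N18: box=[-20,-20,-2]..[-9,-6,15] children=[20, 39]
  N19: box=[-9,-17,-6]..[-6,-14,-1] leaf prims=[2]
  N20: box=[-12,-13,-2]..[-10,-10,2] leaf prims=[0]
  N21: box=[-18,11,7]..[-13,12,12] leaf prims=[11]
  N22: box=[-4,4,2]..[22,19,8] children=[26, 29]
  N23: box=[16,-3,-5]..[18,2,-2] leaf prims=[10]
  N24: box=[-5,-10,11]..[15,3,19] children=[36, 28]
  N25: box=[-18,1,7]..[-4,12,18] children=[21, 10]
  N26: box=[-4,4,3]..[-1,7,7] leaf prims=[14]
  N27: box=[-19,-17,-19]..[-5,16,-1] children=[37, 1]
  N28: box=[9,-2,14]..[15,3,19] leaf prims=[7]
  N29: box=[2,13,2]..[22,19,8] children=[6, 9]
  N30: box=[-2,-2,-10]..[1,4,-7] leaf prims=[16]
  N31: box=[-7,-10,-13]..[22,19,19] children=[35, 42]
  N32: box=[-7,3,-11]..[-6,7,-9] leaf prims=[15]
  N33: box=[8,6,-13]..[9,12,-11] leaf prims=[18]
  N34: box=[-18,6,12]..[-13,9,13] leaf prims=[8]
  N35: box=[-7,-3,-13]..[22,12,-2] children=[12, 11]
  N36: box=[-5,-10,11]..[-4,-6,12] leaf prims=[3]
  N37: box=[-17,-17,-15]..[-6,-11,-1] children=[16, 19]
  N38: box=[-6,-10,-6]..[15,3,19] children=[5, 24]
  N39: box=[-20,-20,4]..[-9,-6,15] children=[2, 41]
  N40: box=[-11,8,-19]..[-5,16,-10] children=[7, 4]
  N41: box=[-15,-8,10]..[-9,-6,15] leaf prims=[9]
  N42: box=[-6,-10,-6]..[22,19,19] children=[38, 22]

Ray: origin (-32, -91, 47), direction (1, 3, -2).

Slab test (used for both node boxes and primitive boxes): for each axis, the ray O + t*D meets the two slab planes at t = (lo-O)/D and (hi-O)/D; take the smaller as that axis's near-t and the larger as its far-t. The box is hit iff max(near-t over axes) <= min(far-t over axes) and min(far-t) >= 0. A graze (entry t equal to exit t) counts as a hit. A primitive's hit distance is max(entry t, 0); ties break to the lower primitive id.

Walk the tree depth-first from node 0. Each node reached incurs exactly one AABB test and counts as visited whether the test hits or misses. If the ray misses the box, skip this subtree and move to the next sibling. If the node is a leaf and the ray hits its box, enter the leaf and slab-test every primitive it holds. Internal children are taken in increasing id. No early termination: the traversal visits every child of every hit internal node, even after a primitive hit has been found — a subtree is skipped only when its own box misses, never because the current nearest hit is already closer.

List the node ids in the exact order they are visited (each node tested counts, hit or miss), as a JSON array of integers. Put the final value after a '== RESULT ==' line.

Walk:
N0 x:[12,54] y:[71/3,110/3] z:[14,33] -> hit [71/3,33], descend [3, 31]
  N3 x:[12,28] y:[71/3,107/3] z:[29/2,33] -> hit [71/3,28], descend [14, 27]
    N14 x:[12,28] y:[71/3,103/3] z:[29/2,49/2] -> hit [71/3,49/2], descend [13, 18]
      N13 x:[14,28] y:[92/3,103/3] z:[29/2,20] -> miss, prune
      N18 x:[12,23] y:[71/3,85/3] z:[16,49/2] -> miss, prune
    N27 x:[13,27] y:[74/3,107/3] z:[24,33] -> hit [74/3,27], descend [1, 37]
      N1 x:[13,27] y:[76/3,107/3] z:[55/2,33] -> miss, prune
      N37 x:[15,26] y:[74/3,80/3] z:[24,31] -> hit [74/3,26], descend [16, 19]
        N16 x:[15,18] y:[74/3,80/3] z:[61/2,31] -> miss, prune
        N19 x:[23,26] y:[74/3,77/3] z:[24,53/2] -> hit [74/3,77/3] leaf, test {P2@t=74/3}
  N31 x:[25,54] y:[27,110/3] z:[14,30] -> hit [27,30], descend [35, 42]
    N35 x:[25,54] y:[88/3,103/3] z:[49/2,30] -> hit [88/3,30], descend [11, 12]
      N11 x:[40,54] y:[88/3,103/3] z:[49/2,30] -> miss, prune
      N12 x:[25,33] y:[89/3,98/3] z:[27,29] -> miss, prune
    N42 x:[26,54] y:[27,110/3] z:[14,53/2] -> miss, prune

Visited [0, 3, 14, 13, 18, 27, 1, 37, 16, 19, 31, 35, 11, 12, 42]. Tests: 15 box, 1 leaf. Nearest: P2.

== RESULT ==
[0, 3, 14, 13, 18, 27, 1, 37, 16, 19, 31, 35, 11, 12, 42]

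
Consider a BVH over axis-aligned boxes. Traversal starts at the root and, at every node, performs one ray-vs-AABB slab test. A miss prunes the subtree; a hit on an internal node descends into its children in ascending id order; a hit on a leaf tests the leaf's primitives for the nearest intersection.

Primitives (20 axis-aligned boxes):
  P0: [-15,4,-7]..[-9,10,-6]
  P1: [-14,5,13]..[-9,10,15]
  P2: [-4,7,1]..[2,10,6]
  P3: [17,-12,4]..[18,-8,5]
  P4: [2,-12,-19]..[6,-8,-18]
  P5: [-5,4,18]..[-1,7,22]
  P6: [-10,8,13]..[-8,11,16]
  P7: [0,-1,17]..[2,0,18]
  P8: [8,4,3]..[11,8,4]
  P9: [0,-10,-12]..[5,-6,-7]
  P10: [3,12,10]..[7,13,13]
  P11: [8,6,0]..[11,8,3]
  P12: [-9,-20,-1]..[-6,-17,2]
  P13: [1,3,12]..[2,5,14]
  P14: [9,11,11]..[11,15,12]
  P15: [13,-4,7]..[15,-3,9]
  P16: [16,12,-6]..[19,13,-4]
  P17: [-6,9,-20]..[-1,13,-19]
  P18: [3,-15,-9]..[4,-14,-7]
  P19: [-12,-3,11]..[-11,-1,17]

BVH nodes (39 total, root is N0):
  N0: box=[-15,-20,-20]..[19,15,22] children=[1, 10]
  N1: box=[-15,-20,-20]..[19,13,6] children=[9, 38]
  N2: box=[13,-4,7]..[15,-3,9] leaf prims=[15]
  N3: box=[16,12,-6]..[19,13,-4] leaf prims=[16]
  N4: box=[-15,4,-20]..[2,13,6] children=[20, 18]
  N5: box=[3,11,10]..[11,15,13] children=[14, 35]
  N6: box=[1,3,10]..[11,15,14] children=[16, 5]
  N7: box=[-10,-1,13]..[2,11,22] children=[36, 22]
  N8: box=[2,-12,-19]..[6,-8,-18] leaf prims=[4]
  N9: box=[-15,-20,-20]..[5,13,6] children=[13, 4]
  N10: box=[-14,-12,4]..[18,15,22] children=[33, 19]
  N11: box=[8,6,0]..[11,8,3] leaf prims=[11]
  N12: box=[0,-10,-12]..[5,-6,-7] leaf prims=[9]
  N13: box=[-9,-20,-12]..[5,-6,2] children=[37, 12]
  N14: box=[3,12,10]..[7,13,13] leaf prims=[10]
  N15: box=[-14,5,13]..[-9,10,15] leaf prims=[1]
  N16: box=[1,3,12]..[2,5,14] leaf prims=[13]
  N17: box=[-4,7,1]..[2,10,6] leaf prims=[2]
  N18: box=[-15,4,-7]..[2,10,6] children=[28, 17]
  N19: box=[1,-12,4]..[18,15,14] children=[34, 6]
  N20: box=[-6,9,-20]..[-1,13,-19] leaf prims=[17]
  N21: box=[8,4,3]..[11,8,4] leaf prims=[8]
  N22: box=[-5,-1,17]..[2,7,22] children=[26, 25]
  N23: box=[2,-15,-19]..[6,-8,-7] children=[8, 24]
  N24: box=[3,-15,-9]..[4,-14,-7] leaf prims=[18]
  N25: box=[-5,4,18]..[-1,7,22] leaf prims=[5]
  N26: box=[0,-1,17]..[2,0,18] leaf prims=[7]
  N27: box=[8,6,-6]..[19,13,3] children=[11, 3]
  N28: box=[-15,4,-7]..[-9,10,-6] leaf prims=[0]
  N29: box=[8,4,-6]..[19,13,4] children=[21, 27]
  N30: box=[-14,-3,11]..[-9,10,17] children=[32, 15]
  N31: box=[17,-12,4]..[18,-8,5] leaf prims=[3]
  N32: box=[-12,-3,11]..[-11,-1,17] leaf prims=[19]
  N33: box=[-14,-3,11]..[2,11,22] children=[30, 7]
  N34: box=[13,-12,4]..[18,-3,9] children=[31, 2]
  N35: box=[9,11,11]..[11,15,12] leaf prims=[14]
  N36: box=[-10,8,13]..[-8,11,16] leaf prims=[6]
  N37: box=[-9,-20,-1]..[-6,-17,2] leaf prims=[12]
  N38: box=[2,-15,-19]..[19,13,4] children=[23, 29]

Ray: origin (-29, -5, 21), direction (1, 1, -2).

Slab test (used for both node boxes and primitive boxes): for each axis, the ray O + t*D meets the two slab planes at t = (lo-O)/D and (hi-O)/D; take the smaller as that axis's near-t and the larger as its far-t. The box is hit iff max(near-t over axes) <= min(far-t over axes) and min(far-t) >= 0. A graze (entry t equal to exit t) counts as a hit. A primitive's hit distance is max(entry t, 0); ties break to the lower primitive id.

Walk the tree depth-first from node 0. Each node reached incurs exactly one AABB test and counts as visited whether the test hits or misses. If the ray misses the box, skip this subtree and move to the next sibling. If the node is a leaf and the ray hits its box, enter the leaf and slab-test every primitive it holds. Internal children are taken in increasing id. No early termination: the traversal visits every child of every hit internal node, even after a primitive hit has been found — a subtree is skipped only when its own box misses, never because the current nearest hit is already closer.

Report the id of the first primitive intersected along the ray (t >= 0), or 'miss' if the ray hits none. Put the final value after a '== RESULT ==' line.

Walk:
N0 x:[14,48] y:[-15,20] z:[-1/2,41/2] -> hit [14,20], descend [1, 10]
  N1 x:[14,48] y:[-15,18] z:[15/2,41/2] -> hit [14,18], descend [9, 38]
    N9 x:[14,34] y:[-15,18] z:[15/2,41/2] -> hit [14,18], descend [4, 13]
      N4 x:[14,31] y:[9,18] z:[15/2,41/2] -> hit [14,18], descend [18, 20]
        N18 x:[14,31] y:[9,15] z:[15/2,14] -> hit [14,14], descend [17, 28]
          N17 x:[25,31] y:[12,15] z:[15/2,10] -> miss, prune
          N28 x:[14,20] y:[9,15] z:[27/2,14] -> hit [14,14] leaf, test {P0@t=14}
        N20 x:[23,28] y:[14,18] z:[20,41/2] -> miss, prune
      N13 x:[20,34] y:[-15,-1] z:[19/2,33/2] -> miss, prune
    N38 x:[31,48] y:[-10,18] z:[17/2,20] -> miss, prune
  N10 x:[15,47] y:[-7,20] z:[-1/2,17/2] -> miss, prune

11 AABB tests over nodes [0, 1, 9, 4, 18, 17, 28, 20, 13, 38, 10]; 1 leaf entered; closest P0.

== RESULT ==
0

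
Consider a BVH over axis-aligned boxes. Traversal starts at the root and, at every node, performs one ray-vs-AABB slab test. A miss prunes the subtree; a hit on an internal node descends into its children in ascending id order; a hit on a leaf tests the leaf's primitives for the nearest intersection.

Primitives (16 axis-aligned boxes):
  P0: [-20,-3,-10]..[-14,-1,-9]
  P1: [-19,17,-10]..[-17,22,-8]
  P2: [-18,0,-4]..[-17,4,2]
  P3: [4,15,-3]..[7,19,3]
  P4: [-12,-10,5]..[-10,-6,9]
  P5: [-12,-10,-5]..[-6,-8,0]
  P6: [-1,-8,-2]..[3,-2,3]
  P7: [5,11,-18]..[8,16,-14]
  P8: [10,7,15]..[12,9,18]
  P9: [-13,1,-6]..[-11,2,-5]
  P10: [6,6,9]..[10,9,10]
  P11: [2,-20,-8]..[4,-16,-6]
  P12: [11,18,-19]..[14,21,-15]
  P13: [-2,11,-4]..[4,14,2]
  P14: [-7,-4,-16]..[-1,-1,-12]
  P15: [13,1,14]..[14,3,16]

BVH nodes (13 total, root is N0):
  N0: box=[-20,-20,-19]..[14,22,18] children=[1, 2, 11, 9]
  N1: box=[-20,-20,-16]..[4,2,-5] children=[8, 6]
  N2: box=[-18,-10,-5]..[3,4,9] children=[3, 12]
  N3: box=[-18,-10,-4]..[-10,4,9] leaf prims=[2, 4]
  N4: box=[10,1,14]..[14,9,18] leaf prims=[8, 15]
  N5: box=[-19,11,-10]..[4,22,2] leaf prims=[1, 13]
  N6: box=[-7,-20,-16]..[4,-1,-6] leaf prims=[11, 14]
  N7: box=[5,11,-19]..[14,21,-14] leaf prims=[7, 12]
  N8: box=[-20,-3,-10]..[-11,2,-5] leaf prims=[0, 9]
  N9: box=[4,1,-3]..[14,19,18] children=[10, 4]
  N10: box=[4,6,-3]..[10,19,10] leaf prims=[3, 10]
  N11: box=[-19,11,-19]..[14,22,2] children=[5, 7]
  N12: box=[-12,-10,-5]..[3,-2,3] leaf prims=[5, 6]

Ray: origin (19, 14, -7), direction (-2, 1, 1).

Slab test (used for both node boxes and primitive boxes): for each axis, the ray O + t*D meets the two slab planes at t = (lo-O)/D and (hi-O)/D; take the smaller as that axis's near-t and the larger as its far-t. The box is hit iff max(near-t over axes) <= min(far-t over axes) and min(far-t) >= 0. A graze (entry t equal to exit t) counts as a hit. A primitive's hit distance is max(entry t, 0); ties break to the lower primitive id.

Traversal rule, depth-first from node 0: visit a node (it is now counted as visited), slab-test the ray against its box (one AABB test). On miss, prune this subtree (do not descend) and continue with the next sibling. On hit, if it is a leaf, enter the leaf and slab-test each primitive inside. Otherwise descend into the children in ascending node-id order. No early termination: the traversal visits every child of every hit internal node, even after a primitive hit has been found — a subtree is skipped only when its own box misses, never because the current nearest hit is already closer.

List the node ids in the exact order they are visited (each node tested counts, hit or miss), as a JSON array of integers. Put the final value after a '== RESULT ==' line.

Walk:
N0 x:[5/2,39/2] y:[-34,8] z:[-12,25] -> hit [5/2,8], descend [1, 2, 9, 11]
  N1 x:[15/2,39/2] y:[-34,-12] z:[-9,2] -> miss, prune
  N2 x:[8,37/2] y:[-24,-10] z:[2,16] -> miss, prune
  N9 x:[5/2,15/2] y:[-13,5] z:[4,25] -> hit [4,5], descend [4, 10]
    N4 x:[5/2,9/2] y:[-13,-5] z:[21,25] -> miss, prune
    N10 x:[9/2,15/2] y:[-8,5] z:[4,17] -> hit [9/2,5] leaf, test {P3(miss), P10(miss)}
  N11 x:[5/2,19] y:[-3,8] z:[-12,9] -> hit [5/2,8], descend [5, 7]
    N5 x:[15/2,19] y:[-3,8] z:[-3,9] -> hit [15/2,8] leaf, test {P1(miss), P13(miss)}
    N7 x:[5/2,7] y:[-3,7] z:[-12,-7] -> miss, prune

Visited [0, 1, 2, 9, 4, 10, 11, 5, 7]. Tests: 9 box, 2 leaf. Nearest: miss.

== RESULT ==
[0, 1, 2, 9, 4, 10, 11, 5, 7]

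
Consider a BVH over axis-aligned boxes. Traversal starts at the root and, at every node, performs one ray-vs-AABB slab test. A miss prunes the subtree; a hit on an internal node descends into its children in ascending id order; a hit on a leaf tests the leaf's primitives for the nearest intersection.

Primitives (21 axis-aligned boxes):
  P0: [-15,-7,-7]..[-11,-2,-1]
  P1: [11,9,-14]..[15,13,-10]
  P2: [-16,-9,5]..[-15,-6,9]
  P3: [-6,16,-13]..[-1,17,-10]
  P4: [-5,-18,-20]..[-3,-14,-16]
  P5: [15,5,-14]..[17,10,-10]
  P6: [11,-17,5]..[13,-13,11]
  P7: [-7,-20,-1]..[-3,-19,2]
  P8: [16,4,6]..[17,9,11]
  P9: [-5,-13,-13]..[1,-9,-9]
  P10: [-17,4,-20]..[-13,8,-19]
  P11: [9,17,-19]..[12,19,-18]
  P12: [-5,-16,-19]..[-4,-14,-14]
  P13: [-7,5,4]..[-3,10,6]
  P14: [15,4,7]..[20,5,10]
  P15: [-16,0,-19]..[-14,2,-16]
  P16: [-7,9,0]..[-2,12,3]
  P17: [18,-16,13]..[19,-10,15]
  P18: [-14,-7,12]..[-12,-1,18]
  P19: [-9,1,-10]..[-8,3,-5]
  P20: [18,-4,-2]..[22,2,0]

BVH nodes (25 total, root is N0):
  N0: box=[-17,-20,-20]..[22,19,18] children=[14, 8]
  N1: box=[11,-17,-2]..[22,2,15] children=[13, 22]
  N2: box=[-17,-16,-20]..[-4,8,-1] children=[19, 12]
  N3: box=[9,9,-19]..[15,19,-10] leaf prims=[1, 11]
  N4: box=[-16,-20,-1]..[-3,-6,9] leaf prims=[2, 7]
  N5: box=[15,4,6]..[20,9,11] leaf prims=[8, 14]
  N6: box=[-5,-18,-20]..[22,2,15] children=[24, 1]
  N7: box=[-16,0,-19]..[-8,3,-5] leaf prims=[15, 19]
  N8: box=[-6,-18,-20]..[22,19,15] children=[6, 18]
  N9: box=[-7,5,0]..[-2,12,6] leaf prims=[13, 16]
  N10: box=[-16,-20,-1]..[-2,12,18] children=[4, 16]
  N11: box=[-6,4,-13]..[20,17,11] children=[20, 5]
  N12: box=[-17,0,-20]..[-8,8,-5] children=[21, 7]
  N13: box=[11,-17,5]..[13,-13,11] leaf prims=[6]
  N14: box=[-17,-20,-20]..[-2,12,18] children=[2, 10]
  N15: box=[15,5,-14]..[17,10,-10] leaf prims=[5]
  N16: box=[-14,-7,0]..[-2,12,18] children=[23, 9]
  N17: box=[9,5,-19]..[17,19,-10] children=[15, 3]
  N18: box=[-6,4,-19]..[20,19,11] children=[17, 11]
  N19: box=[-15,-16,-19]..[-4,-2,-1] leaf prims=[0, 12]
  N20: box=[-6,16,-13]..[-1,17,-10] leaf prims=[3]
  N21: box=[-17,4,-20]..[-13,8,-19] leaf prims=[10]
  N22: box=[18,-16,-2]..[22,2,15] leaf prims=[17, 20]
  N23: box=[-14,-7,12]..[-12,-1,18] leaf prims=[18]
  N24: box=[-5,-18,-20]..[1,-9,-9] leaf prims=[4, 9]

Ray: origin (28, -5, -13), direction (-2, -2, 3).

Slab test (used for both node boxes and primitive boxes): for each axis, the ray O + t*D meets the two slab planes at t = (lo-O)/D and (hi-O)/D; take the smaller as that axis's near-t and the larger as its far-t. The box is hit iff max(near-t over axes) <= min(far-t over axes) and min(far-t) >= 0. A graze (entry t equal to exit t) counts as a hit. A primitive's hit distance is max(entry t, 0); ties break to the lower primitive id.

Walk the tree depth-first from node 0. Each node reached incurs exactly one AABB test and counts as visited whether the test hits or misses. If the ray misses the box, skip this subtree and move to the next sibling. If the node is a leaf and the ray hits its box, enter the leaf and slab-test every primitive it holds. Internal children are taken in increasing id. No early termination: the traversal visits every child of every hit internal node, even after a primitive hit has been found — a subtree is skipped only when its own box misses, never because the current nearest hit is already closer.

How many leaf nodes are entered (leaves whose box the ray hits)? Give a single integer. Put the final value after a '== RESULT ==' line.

Trace the traversal:
N0 x:[3,45/2] y:[-12,15/2] z:[-7/3,31/3] -> hit [3,15/2], descend [8, 14]
  N8 x:[3,17] y:[-12,13/2] z:[-7/3,28/3] -> hit [3,13/2], descend [6, 18]
    N6 x:[3,33/2] y:[-7/2,13/2] z:[-7/3,28/3] -> hit [3,13/2], descend [1, 24]
      N1 x:[3,17/2] y:[-7/2,6] z:[11/3,28/3] -> hit [11/3,6], descend [13, 22]
        N13 x:[15/2,17/2] y:[4,6] z:[6,8] -> miss, prune
        N22 x:[3,5] y:[-7/2,11/2] z:[11/3,28/3] -> hit [11/3,5] leaf, test {P17(miss), P20(miss)}
      N24 x:[27/2,33/2] y:[2,13/2] z:[-7/3,4/3] -> miss, prune
    N18 x:[4,17] y:[-12,-9/2] z:[-2,8] -> miss, prune
  N14 x:[15,45/2] y:[-17/2,15/2] z:[-7/3,31/3] -> miss, prune

order=[0, 8, 6, 1, 13, 22, 24, 18, 14]  |boxes|=9  |leaves|=1  hit=miss

== RESULT ==
1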